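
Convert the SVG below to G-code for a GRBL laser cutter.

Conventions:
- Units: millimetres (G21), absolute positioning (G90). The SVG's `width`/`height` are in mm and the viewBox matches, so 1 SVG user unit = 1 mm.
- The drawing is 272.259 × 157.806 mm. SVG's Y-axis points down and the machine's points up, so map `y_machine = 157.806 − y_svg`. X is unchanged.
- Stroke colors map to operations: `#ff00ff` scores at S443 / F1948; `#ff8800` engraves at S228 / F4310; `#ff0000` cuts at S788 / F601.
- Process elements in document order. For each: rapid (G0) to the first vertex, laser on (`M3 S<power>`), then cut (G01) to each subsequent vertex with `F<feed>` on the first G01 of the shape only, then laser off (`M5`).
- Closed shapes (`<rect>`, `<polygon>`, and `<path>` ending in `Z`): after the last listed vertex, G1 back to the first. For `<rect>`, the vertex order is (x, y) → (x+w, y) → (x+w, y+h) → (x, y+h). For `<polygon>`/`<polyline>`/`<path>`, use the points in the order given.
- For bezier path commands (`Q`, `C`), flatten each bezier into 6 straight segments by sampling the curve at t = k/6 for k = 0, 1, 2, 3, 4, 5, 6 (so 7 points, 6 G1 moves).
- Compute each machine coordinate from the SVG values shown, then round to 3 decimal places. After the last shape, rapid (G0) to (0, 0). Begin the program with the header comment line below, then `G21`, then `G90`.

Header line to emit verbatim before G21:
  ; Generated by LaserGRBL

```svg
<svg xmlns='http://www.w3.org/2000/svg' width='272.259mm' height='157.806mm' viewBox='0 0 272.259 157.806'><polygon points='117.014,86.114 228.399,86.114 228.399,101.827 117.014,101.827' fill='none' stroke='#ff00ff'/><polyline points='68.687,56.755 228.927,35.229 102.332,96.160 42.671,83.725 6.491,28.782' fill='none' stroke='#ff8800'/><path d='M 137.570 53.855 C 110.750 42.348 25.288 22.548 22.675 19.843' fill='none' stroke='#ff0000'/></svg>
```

1 u = 1 mm; y_m = 157.806 − y.

[1] `<polygon>` rectangle, #ff00ff→score S443 F1948: (117.014,71.692) → (228.399,71.692) → (228.399,55.979) → (117.014,55.979) → (117.014,71.692) (closed)

[2] `<polyline>` open polyline, #ff8800→engrave S228 F4310: (68.687,101.051) → (228.927,122.577) → (102.332,61.646) → (42.671,74.081) → (6.491,129.024)

[3] `<path>` cubic bezier, #ff0000→cut S788 F601: (137.570,103.951) → (119.928,110.278) → (96.443,117.282) → (71.045,124.258) → (47.664,130.500) → (30.231,135.303) → (22.675,137.963)

; Generated by LaserGRBL
G21
G90
G0 X117.014 Y71.692
M3 S443
G01 X228.399 Y71.692 F1948
G01 X228.399 Y55.979
G01 X117.014 Y55.979
G01 X117.014 Y71.692
M5
G0 X68.687 Y101.051
M3 S228
G01 X228.927 Y122.577 F4310
G01 X102.332 Y61.646
G01 X42.671 Y74.081
G01 X6.491 Y129.024
M5
G0 X137.570 Y103.951
M3 S788
G01 X119.928 Y110.278 F601
G01 X96.443 Y117.282
G01 X71.045 Y124.258
G01 X47.664 Y130.500
G01 X30.231 Y135.303
G01 X22.675 Y137.963
M5
G0 X0.000 Y0.000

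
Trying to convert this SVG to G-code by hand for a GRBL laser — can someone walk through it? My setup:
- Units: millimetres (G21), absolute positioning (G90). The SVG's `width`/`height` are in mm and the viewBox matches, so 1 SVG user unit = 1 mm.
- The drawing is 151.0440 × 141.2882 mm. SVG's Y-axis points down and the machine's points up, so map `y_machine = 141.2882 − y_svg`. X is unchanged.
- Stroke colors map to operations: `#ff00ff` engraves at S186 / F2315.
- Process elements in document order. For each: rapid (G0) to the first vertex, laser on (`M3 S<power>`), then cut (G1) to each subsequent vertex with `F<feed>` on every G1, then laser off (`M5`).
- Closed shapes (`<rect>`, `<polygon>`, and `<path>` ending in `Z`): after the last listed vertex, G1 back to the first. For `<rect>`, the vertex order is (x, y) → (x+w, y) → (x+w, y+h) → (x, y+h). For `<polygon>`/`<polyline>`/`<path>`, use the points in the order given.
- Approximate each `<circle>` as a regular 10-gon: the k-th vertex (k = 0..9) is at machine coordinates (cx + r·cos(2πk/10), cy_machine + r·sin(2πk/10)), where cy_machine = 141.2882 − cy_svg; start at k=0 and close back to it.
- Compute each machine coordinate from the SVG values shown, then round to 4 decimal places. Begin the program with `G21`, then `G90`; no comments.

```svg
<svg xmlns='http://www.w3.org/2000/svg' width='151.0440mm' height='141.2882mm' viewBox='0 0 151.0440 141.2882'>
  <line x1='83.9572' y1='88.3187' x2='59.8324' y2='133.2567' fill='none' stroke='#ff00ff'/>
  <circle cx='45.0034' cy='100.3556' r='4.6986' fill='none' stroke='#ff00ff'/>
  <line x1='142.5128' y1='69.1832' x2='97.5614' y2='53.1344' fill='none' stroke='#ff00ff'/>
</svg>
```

G21
G90
G0 X83.9572 Y52.9695
M3 S186
G1 X59.8324 Y8.0315 F2315
M5
G0 X49.7020 Y40.9326
M3 S186
G1 X48.8046 Y43.6944 F2315
G1 X46.4553 Y45.4012 F2315
G1 X43.5515 Y45.4012 F2315
G1 X41.2022 Y43.6944 F2315
G1 X40.3048 Y40.9326 F2315
G1 X41.2022 Y38.1708 F2315
G1 X43.5515 Y36.4640 F2315
G1 X46.4553 Y36.4640 F2315
G1 X48.8046 Y38.1708 F2315
G1 X49.7020 Y40.9326 F2315
M5
G0 X142.5128 Y72.1050
M3 S186
G1 X97.5614 Y88.1538 F2315
M5

viewBox `0 0 151.0440 141.2882` with mm width/height → 1 unit = 1 mm. Flip: y_m = 141.2882 − y_svg.

**Shape 1** — `<line>` line segment, stroke `#ff00ff` → engrave (S186, F2315). Machine vertices: (83.9572,52.9695) → (59.8324,8.0315). Open path.

**Shape 2** — `<circle>` circle, stroke `#ff00ff` → engrave (S186, F2315). Machine vertices: (49.7020,40.9326) → (48.8046,43.6944) → (46.4553,45.4012) → (43.5515,45.4012) → (41.2022,43.6944) → (40.3048,40.9326) → (41.2022,38.1708) → (43.5515,36.4640) → (46.4553,36.4640) → (48.8046,38.1708) → (49.7020,40.9326). Closed: final G1 returns to the first vertex.

**Shape 3** — `<line>` line segment, stroke `#ff00ff` → engrave (S186, F2315). Machine vertices: (142.5128,72.1050) → (97.5614,88.1538). Open path.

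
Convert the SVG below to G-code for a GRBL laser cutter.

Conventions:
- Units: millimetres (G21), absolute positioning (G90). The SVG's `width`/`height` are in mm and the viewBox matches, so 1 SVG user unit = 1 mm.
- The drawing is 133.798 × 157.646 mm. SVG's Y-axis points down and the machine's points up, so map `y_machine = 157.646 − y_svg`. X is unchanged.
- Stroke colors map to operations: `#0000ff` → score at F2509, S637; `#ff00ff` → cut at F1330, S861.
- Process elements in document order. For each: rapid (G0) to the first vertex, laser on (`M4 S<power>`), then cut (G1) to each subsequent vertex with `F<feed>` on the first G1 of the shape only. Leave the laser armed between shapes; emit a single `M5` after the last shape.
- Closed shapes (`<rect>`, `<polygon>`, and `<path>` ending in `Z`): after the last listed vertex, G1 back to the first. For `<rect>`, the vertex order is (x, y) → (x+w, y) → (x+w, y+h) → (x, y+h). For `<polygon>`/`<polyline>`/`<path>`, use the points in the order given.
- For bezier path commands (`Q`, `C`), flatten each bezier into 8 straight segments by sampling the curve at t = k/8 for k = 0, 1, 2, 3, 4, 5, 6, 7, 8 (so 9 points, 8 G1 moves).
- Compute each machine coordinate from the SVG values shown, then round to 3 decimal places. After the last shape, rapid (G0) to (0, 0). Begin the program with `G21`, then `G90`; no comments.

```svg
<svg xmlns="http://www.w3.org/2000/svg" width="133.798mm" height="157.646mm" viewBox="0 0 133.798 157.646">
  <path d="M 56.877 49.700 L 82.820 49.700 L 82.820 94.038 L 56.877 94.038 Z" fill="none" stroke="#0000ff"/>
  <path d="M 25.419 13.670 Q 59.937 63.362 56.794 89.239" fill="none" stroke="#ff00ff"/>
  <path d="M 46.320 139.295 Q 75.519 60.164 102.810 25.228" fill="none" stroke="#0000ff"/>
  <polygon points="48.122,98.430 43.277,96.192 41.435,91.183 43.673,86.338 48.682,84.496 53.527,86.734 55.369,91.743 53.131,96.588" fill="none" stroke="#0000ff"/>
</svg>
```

viewBox `0 0 133.798 157.646` with mm width/height → 1 unit = 1 mm. Flip: y_m = 157.646 − y_svg.

**Shape 1** — `<path>` rectangle, stroke `#0000ff` → score (S637, F2509). Machine vertices: (56.877,107.946) → (82.820,107.946) → (82.820,63.608) → (56.877,63.608) → (56.877,107.946). Closed: final G1 returns to the first vertex.

**Shape 2** — `<path>` quadratic bezier, stroke `#ff00ff` → cut (S861, F1330). Control points (SVG): P0=(25.419,13.670), P1=(59.937,63.362), P2=(56.794,89.239); sampled at t=k/8. Machine vertices: (25.419,143.976) → (33.460,131.925) → (40.324,120.618) → (46.011,110.056) → (50.522,100.238) → (53.855,91.164) → (56.012,82.834) → (56.991,75.248) → (56.794,68.407). Open path.

**Shape 3** — `<path>` quadratic bezier, stroke `#0000ff` → score (S637, F2509). Control points (SVG): P0=(46.320,139.295), P1=(75.519,60.164), P2=(102.810,25.228); sampled at t=k/8. Machine vertices: (46.320,18.351) → (53.590,37.443) → (60.800,55.154) → (67.951,71.484) → (75.042,86.433) → (82.073,100.001) → (89.045,112.188) → (95.957,122.993) → (102.810,132.418). Open path.

**Shape 4** — `<polygon>` regular polygon, stroke `#0000ff` → score (S637, F2509). Machine vertices: (48.122,59.216) → (43.277,61.454) → (41.435,66.463) → (43.673,71.308) → (48.682,73.150) → (53.527,70.912) → (55.369,65.903) → (53.131,61.058) → (48.122,59.216). Closed: final G1 returns to the first vertex.

G21
G90
G0 X56.877 Y107.946
M4 S637
G1 X82.820 Y107.946 F2509
G1 X82.820 Y63.608
G1 X56.877 Y63.608
G1 X56.877 Y107.946
G0 X25.419 Y143.976
M4 S861
G1 X33.460 Y131.925 F1330
G1 X40.324 Y120.618
G1 X46.011 Y110.056
G1 X50.522 Y100.238
G1 X53.855 Y91.164
G1 X56.012 Y82.834
G1 X56.991 Y75.248
G1 X56.794 Y68.407
G0 X46.320 Y18.351
M4 S637
G1 X53.590 Y37.443 F2509
G1 X60.800 Y55.154
G1 X67.951 Y71.484
G1 X75.042 Y86.433
G1 X82.073 Y100.001
G1 X89.045 Y112.188
G1 X95.957 Y122.993
G1 X102.810 Y132.418
G0 X48.122 Y59.216
M4 S637
G1 X43.277 Y61.454 F2509
G1 X41.435 Y66.463
G1 X43.673 Y71.308
G1 X48.682 Y73.150
G1 X53.527 Y70.912
G1 X55.369 Y65.903
G1 X53.131 Y61.058
G1 X48.122 Y59.216
M5
G0 X0.000 Y0.000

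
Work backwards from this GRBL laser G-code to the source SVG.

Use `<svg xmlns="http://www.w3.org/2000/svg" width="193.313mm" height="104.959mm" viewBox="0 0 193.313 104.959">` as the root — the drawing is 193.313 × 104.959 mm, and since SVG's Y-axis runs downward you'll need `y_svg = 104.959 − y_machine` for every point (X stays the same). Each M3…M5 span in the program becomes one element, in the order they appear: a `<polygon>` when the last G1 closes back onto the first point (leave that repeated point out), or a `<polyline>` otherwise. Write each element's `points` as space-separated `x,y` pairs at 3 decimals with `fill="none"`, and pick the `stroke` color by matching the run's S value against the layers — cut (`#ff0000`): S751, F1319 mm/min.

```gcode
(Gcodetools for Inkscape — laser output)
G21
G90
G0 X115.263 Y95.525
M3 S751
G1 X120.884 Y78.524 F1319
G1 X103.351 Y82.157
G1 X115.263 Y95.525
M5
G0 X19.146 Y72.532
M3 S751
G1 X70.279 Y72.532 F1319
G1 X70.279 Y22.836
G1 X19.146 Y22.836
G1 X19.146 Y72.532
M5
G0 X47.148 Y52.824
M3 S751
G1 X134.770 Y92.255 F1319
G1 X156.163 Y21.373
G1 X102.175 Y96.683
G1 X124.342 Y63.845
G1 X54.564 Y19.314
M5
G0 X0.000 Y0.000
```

Machine Y-up, SVG Y-down with viewBox height 104.959, so y_svg = 104.959 − y_machine; X carries over. Every run uses S751, so all elements get stroke `#ff0000` (cut).

Run 1: The run returns to its start, so emit a `<polygon>` with points (Y-flipped): 115.263,9.434 120.884,26.435 103.351,22.802.

Run 2: The run returns to its start, so emit a `<polygon>` with points (Y-flipped): 19.146,32.427 70.279,32.427 70.279,82.123 19.146,82.123.

Run 3: The run is open, so emit a `<polyline>` with points (Y-flipped): 47.148,52.135 134.770,12.704 156.163,83.586 102.175,8.276 124.342,41.114 54.564,85.645.

<svg xmlns="http://www.w3.org/2000/svg" width="193.313mm" height="104.959mm" viewBox="0 0 193.313 104.959">
  <polygon points="115.263,9.434 120.884,26.435 103.351,22.802" fill="none" stroke="#ff0000"/>
  <polygon points="19.146,32.427 70.279,32.427 70.279,82.123 19.146,82.123" fill="none" stroke="#ff0000"/>
  <polyline points="47.148,52.135 134.770,12.704 156.163,83.586 102.175,8.276 124.342,41.114 54.564,85.645" fill="none" stroke="#ff0000"/>
</svg>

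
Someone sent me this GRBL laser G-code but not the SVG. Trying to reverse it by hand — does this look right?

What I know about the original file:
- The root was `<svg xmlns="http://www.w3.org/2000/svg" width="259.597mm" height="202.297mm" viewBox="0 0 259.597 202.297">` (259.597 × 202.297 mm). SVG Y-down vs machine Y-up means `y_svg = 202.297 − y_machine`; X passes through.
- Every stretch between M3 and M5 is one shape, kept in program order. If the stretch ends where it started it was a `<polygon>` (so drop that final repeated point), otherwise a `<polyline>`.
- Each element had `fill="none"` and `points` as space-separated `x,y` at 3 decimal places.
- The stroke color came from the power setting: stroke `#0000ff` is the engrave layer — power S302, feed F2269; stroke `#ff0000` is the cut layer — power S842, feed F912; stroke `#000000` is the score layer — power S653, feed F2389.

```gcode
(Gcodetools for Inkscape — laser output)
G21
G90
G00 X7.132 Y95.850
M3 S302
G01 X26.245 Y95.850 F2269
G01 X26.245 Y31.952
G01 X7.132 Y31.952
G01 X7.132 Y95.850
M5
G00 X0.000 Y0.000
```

<svg xmlns="http://www.w3.org/2000/svg" width="259.597mm" height="202.297mm" viewBox="0 0 259.597 202.297">
  <polygon points="7.132,106.447 26.245,106.447 26.245,170.345 7.132,170.345" fill="none" stroke="#0000ff"/>
</svg>

Each laser-on run becomes one SVG element. Flip Y back into SVG space with y_svg = 202.297 − y_machine. Every run uses S302, so all elements get stroke `#0000ff` (engrave).

Run 1: The run returns to its start, so emit a `<polygon>` with points (Y-flipped): 7.132,106.447 26.245,106.447 26.245,170.345 7.132,170.345.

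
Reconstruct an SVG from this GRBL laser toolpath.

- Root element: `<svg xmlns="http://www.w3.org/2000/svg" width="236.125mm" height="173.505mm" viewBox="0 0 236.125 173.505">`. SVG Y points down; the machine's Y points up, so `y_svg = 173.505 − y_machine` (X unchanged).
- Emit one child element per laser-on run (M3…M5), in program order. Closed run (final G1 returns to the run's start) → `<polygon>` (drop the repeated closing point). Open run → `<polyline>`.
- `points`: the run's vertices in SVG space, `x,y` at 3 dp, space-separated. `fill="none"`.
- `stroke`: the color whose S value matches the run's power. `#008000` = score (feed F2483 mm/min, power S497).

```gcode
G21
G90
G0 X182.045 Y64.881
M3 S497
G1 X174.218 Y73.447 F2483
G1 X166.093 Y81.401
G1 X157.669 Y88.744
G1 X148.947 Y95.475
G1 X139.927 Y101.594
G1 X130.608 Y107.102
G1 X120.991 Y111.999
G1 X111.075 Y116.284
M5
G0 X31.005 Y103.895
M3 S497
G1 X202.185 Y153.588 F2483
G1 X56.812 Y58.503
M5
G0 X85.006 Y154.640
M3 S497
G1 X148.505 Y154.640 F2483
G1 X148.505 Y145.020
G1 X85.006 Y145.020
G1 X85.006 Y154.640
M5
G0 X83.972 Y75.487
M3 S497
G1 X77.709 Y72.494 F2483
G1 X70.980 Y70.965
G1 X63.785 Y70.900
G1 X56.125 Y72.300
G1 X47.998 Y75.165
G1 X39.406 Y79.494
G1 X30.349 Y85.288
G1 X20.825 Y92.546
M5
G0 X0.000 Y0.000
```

Machine Y-up, SVG Y-down with viewBox height 173.505, so y_svg = 173.505 − y_machine; X carries over. Every run uses S497, so all elements get stroke `#008000` (score).

Run 1: The run is open, so emit a `<polyline>` with points (Y-flipped): 182.045,108.624 174.218,100.058 166.093,92.104 157.669,84.761 148.947,78.030 139.927,71.911 130.608,66.403 120.991,61.506 111.075,57.221.

Run 2: The run is open, so emit a `<polyline>` with points (Y-flipped): 31.005,69.610 202.185,19.917 56.812,115.002.

Run 3: The run returns to its start, so emit a `<polygon>` with points (Y-flipped): 85.006,18.865 148.505,18.865 148.505,28.485 85.006,28.485.

Run 4: The run is open, so emit a `<polyline>` with points (Y-flipped): 83.972,98.018 77.709,101.011 70.980,102.540 63.785,102.605 56.125,101.205 47.998,98.340 39.406,94.011 30.349,88.217 20.825,80.959.

<svg xmlns="http://www.w3.org/2000/svg" width="236.125mm" height="173.505mm" viewBox="0 0 236.125 173.505">
  <polyline points="182.045,108.624 174.218,100.058 166.093,92.104 157.669,84.761 148.947,78.030 139.927,71.911 130.608,66.403 120.991,61.506 111.075,57.221" fill="none" stroke="#008000"/>
  <polyline points="31.005,69.610 202.185,19.917 56.812,115.002" fill="none" stroke="#008000"/>
  <polygon points="85.006,18.865 148.505,18.865 148.505,28.485 85.006,28.485" fill="none" stroke="#008000"/>
  <polyline points="83.972,98.018 77.709,101.011 70.980,102.540 63.785,102.605 56.125,101.205 47.998,98.340 39.406,94.011 30.349,88.217 20.825,80.959" fill="none" stroke="#008000"/>
</svg>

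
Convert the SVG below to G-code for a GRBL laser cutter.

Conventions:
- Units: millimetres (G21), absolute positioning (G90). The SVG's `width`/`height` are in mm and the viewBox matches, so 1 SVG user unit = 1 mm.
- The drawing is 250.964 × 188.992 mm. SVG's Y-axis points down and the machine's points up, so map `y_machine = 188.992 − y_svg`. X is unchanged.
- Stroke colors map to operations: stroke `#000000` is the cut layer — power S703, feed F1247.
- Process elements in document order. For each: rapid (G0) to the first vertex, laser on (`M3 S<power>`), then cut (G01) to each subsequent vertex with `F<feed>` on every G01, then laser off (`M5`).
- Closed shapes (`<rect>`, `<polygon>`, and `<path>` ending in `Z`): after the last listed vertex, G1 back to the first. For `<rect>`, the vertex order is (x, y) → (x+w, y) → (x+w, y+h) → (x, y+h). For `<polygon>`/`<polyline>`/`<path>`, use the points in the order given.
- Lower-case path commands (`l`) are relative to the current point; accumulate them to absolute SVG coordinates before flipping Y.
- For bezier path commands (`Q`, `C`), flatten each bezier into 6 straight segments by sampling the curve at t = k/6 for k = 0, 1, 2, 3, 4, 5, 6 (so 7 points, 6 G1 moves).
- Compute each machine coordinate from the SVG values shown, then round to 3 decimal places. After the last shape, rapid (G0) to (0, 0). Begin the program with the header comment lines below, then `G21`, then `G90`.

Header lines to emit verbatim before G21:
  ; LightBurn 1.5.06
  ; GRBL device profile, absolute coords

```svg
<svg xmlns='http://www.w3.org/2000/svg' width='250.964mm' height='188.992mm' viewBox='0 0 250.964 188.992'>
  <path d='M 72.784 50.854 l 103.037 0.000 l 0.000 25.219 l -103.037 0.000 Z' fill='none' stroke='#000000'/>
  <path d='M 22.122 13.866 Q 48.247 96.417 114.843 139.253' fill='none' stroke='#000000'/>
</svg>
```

viewBox `0 0 250.964 188.992` with mm width/height → 1 unit = 1 mm. Flip: y_m = 188.992 − y_svg.

**Shape 1** — `<path>` rectangle, stroke `#000000` → cut (S703, F1247). Machine vertices: (72.784,138.138) → (175.821,138.138) → (175.821,112.919) → (72.784,112.919) → (72.784,138.138). Closed: final G1 returns to the first vertex.

**Shape 2** — `<path>` quadratic bezier, stroke `#000000` → cut (S703, F1247). Control points (SVG): P0=(22.122,13.866), P1=(48.247,96.417), P2=(114.843,139.253); sampled at t=k/6. Machine vertices: (22.122,175.126) → (31.955,148.712) → (44.035,124.505) → (58.365,102.504) → (74.942,82.709) → (93.769,65.121) → (114.843,49.739). Open path.

; LightBurn 1.5.06
; GRBL device profile, absolute coords
G21
G90
G0 X72.784 Y138.138
M3 S703
G01 X175.821 Y138.138 F1247
G01 X175.821 Y112.919 F1247
G01 X72.784 Y112.919 F1247
G01 X72.784 Y138.138 F1247
M5
G0 X22.122 Y175.126
M3 S703
G01 X31.955 Y148.712 F1247
G01 X44.035 Y124.505 F1247
G01 X58.365 Y102.504 F1247
G01 X74.942 Y82.709 F1247
G01 X93.769 Y65.121 F1247
G01 X114.843 Y49.739 F1247
M5
G0 X0.000 Y0.000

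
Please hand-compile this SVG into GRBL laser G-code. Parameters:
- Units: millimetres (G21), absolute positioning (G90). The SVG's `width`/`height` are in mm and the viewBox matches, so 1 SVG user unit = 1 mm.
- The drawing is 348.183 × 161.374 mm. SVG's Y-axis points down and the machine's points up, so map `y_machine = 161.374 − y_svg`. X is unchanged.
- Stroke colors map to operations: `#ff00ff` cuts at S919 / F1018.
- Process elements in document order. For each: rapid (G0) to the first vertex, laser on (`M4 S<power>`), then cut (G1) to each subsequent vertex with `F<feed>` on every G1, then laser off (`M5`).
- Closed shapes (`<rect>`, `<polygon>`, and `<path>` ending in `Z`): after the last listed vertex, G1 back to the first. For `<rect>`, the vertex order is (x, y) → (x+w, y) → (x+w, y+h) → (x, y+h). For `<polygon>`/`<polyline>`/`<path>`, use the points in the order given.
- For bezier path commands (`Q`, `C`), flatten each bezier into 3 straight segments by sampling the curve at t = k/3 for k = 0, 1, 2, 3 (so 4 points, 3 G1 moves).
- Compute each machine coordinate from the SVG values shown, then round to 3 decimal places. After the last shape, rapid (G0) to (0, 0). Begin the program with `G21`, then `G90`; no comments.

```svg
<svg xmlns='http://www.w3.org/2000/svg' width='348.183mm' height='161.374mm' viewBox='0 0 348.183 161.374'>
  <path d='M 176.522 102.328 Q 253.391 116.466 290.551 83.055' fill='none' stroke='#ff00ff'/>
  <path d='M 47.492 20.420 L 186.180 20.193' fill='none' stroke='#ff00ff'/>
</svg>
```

1 u = 1 mm; y_m = 161.374 − y.

[1] `<path>` quadratic bezier, #ff00ff→cut S919 F1018: (176.522,59.046) → (223.356,54.904) → (261.366,61.328) → (290.551,78.319)

[2] `<path>` line segment, #ff00ff→cut S919 F1018: (47.492,140.954) → (186.180,141.181)

G21
G90
G0 X176.522 Y59.046
M4 S919
G1 X223.356 Y54.904 F1018
G1 X261.366 Y61.328 F1018
G1 X290.551 Y78.319 F1018
M5
G0 X47.492 Y140.954
M4 S919
G1 X186.180 Y141.181 F1018
M5
G0 X0.000 Y0.000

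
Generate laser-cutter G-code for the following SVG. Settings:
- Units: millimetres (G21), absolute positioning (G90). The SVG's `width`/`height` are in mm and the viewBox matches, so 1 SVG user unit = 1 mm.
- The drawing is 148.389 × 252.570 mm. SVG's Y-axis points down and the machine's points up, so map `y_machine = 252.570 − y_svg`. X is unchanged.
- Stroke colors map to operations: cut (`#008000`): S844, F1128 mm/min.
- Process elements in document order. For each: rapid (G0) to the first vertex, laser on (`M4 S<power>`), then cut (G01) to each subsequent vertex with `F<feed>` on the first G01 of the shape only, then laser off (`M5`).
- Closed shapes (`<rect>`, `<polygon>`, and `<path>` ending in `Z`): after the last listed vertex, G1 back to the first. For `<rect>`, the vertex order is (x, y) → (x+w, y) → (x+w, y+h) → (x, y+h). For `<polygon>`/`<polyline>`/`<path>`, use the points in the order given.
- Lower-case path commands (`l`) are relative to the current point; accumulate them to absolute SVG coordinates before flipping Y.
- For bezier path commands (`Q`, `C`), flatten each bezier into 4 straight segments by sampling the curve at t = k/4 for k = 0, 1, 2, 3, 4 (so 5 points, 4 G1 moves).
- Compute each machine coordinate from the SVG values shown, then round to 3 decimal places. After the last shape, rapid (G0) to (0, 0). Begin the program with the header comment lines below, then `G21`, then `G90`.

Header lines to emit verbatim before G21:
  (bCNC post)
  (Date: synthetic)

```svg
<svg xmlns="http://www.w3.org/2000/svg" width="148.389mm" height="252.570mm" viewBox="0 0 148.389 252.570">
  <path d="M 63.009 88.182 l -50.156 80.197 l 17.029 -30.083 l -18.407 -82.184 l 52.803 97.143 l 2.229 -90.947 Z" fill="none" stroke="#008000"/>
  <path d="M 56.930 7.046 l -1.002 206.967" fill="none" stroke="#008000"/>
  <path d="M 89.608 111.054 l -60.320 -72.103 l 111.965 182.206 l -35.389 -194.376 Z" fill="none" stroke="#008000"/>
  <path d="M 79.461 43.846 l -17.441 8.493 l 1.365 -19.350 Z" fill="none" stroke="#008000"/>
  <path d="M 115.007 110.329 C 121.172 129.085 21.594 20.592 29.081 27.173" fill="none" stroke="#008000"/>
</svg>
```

(bCNC post)
(Date: synthetic)
G21
G90
G0 X63.009 Y164.388
M4 S844
G01 X12.853 Y84.191 F1128
G01 X29.882 Y114.274
G01 X11.475 Y196.458
G01 X64.278 Y99.315
G01 X66.507 Y190.262
G01 X63.009 Y164.388
M5
G0 X56.930 Y245.524
M4 S844
G01 X55.928 Y38.557 F1128
M5
G0 X89.608 Y141.516
M4 S844
G01 X29.288 Y213.619 F1128
G01 X141.253 Y31.413
G01 X105.864 Y225.789
G01 X89.608 Y141.516
M5
G0 X79.461 Y208.724
M4 S844
G01 X62.020 Y200.231 F1128
G01 X63.385 Y219.581
G01 X79.461 Y208.724
M5
G0 X115.007 Y142.241
M4 S844
G01 X103.129 Y148.247 F1128
G01 X71.548 Y179.253
G01 X40.215 Y212.543
G01 X29.081 Y225.397
M5
G0 X0.000 Y0.000

1 u = 1 mm; y_m = 252.570 − y.

[1] `<path>` closed polygon, #008000→cut S844 F1128: (63.009,164.388) → (12.853,84.191) → (29.882,114.274) → (11.475,196.458) → (64.278,99.315) → (66.507,190.262) → (63.009,164.388) (closed)

[2] `<path>` line segment, #008000→cut S844 F1128: (56.930,245.524) → (55.928,38.557)

[3] `<path>` closed polygon, #008000→cut S844 F1128: (89.608,141.516) → (29.288,213.619) → (141.253,31.413) → (105.864,225.789) → (89.608,141.516) (closed)

[4] `<path>` regular polygon, #008000→cut S844 F1128: (79.461,208.724) → (62.020,200.231) → (63.385,219.581) → (79.461,208.724) (closed)

[5] `<path>` cubic bezier, #008000→cut S844 F1128: (115.007,142.241) → (103.129,148.247) → (71.548,179.253) → (40.215,212.543) → (29.081,225.397)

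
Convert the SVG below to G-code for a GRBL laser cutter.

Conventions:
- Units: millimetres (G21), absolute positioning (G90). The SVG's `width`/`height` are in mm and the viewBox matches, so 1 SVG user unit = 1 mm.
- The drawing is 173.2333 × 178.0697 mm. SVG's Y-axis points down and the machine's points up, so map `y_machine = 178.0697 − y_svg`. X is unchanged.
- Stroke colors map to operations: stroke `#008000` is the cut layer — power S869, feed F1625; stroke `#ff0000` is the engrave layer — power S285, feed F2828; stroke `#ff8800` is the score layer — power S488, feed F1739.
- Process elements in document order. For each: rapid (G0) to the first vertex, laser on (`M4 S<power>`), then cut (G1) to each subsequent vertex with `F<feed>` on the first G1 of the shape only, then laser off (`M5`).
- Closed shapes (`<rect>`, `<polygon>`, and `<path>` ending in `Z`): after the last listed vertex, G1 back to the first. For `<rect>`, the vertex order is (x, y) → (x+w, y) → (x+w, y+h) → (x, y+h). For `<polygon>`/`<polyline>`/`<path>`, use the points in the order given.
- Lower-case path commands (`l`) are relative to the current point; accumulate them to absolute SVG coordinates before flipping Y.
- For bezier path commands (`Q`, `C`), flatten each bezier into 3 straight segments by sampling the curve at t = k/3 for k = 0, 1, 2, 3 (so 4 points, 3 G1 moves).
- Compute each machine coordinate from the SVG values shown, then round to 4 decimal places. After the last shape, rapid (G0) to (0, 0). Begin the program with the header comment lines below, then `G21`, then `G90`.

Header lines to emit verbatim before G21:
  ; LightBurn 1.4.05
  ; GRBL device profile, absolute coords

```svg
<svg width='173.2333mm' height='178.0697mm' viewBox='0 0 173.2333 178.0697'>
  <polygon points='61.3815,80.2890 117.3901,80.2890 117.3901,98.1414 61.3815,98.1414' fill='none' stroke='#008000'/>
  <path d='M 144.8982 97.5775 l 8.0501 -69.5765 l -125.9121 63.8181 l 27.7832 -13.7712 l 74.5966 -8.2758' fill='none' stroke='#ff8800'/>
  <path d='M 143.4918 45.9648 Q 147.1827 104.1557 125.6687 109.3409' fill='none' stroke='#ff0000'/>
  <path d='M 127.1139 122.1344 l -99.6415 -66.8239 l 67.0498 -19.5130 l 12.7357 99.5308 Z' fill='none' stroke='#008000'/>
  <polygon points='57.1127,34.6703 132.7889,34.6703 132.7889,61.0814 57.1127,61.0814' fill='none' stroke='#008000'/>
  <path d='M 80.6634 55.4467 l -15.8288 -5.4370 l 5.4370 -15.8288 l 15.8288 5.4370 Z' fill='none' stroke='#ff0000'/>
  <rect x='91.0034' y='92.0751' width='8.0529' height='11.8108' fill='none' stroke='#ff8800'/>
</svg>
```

; LightBurn 1.4.05
; GRBL device profile, absolute coords
G21
G90
G0 X61.3815 Y97.7807
M4 S869
G1 X117.3901 Y97.7807 F1625
G1 X117.3901 Y79.9283
G1 X61.3815 Y79.9283
G1 X61.3815 Y97.7807
M5
G0 X144.8982 Y80.4922
M4 S488
G1 X152.9483 Y150.0687 F1739
G1 X27.0362 Y86.2506
G1 X54.8194 Y100.0218
G1 X129.4160 Y108.2976
M5
G0 X143.4918 Y132.1049
M4 S285
G1 X143.1519 Y99.2005 F2828
G1 X137.2108 Y78.0751
G1 X125.6687 Y68.7288
M5
G0 X127.1139 Y55.9353
M4 S869
G1 X27.4724 Y122.7592 F1625
G1 X94.5222 Y142.2722
G1 X107.2579 Y42.7414
G1 X127.1139 Y55.9353
M5
G0 X57.1127 Y143.3994
M4 S869
G1 X132.7889 Y143.3994 F1625
G1 X132.7889 Y116.9883
G1 X57.1127 Y116.9883
G1 X57.1127 Y143.3994
M5
G0 X80.6634 Y122.6230
M4 S285
G1 X64.8346 Y128.0600 F2828
G1 X70.2716 Y143.8888
G1 X86.1004 Y138.4518
G1 X80.6634 Y122.6230
M5
G0 X91.0034 Y85.9946
M4 S488
G1 X99.0563 Y85.9946 F1739
G1 X99.0563 Y74.1838
G1 X91.0034 Y74.1838
G1 X91.0034 Y85.9946
M5
G0 X0.0000 Y0.0000

viewBox `0 0 173.2333 178.0697` with mm width/height → 1 unit = 1 mm. Flip: y_m = 178.0697 − y_svg.

**Shape 1** — `<polygon>` rectangle, stroke `#008000` → cut (S869, F1625). Machine vertices: (61.3815,97.7807) → (117.3901,97.7807) → (117.3901,79.9283) → (61.3815,79.9283) → (61.3815,97.7807). Closed: final G1 returns to the first vertex.

**Shape 2** — `<path>` open polyline, stroke `#ff8800` → score (S488, F1739). Machine vertices: (144.8982,80.4922) → (152.9483,150.0687) → (27.0362,86.2506) → (54.8194,100.0218) → (129.4160,108.2976). Open path.

**Shape 3** — `<path>` quadratic bezier, stroke `#ff0000` → engrave (S285, F2828). Control points (SVG): P0=(143.4918,45.9648), P1=(147.1827,104.1557), P2=(125.6687,109.3409); sampled at t=k/3. Machine vertices: (143.4918,132.1049) → (143.1519,99.2005) → (137.2108,78.0751) → (125.6687,68.7288). Open path.

**Shape 4** — `<path>` closed polygon, stroke `#008000` → cut (S869, F1625). Machine vertices: (127.1139,55.9353) → (27.4724,122.7592) → (94.5222,142.2722) → (107.2579,42.7414) → (127.1139,55.9353). Closed: final G1 returns to the first vertex.

**Shape 5** — `<polygon>` rectangle, stroke `#008000` → cut (S869, F1625). Machine vertices: (57.1127,143.3994) → (132.7889,143.3994) → (132.7889,116.9883) → (57.1127,116.9883) → (57.1127,143.3994). Closed: final G1 returns to the first vertex.

**Shape 6** — `<path>` regular polygon, stroke `#ff0000` → engrave (S285, F2828). Machine vertices: (80.6634,122.6230) → (64.8346,128.0600) → (70.2716,143.8888) → (86.1004,138.4518) → (80.6634,122.6230). Closed: final G1 returns to the first vertex.

**Shape 7** — `<rect>` rectangle, stroke `#ff8800` → score (S488, F1739). Machine vertices: (91.0034,85.9946) → (99.0563,85.9946) → (99.0563,74.1838) → (91.0034,74.1838) → (91.0034,85.9946). Closed: final G1 returns to the first vertex.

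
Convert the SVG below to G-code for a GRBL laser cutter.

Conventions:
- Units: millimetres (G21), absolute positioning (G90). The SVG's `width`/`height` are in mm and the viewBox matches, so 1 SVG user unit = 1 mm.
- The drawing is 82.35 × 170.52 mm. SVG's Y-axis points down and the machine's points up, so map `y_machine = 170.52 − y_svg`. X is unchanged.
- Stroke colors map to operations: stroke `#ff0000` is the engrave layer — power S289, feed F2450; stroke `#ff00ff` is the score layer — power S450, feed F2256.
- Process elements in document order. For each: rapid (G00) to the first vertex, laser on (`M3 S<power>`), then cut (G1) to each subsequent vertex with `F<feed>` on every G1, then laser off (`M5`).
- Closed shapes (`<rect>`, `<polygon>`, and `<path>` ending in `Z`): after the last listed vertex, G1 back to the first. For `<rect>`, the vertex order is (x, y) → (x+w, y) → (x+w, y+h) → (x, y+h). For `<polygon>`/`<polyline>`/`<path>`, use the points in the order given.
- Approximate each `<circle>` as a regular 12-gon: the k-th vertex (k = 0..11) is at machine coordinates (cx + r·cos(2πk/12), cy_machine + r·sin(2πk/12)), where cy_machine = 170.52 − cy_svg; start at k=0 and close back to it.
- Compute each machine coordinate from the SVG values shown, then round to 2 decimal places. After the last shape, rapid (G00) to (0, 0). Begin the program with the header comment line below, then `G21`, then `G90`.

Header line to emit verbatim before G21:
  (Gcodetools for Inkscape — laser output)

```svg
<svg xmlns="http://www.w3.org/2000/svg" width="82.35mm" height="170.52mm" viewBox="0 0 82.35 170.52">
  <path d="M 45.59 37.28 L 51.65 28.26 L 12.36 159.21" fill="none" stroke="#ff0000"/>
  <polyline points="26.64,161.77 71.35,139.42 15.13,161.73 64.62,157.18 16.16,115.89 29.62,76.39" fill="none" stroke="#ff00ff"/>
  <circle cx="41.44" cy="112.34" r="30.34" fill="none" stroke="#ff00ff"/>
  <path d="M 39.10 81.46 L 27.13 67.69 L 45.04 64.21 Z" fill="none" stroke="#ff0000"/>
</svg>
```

Since the viewBox matches the mm dimensions, user units are millimetres directly. The only transform is the Y-flip y_m = 170.52 − y_svg.

Shape 1 is a open polyline drawn with `<path>`. Its stroke #ff0000 means engrave at S289, F2450. After flipping Y the toolpath is (45.59,133.24) → (51.65,142.26) → (12.36,11.31).

Shape 2 is a open polyline drawn with `<polyline>`. Its stroke #ff00ff means score at S450, F2256. After flipping Y the toolpath is (26.64,8.75) → (71.35,31.10) → (15.13,8.79) → (64.62,13.34) → (16.16,54.63) → (29.62,94.13).

Shape 3 is a circle drawn with `<circle>`. Its stroke #ff00ff means score at S450, F2256. After flipping Y the toolpath is (71.78,58.18) → (67.72,73.35) → (56.61,84.46) → (41.44,88.52) → (26.27,84.46) → (15.16,73.35) → (11.10,58.18) → (15.16,43.01) → (26.27,31.90) → (41.44,27.84) → (56.61,31.90) → (67.72,43.01) → (71.78,58.18), returning to the start.

Shape 4 is a regular polygon drawn with `<path>`. Its stroke #ff0000 means engrave at S289, F2450. After flipping Y the toolpath is (39.10,89.06) → (27.13,102.83) → (45.04,106.31) → (39.10,89.06), returning to the start.

(Gcodetools for Inkscape — laser output)
G21
G90
G00 X45.59 Y133.24
M3 S289
G1 X51.65 Y142.26 F2450
G1 X12.36 Y11.31 F2450
M5
G00 X26.64 Y8.75
M3 S450
G1 X71.35 Y31.10 F2256
G1 X15.13 Y8.79 F2256
G1 X64.62 Y13.34 F2256
G1 X16.16 Y54.63 F2256
G1 X29.62 Y94.13 F2256
M5
G00 X71.78 Y58.18
M3 S450
G1 X67.72 Y73.35 F2256
G1 X56.61 Y84.46 F2256
G1 X41.44 Y88.52 F2256
G1 X26.27 Y84.46 F2256
G1 X15.16 Y73.35 F2256
G1 X11.10 Y58.18 F2256
G1 X15.16 Y43.01 F2256
G1 X26.27 Y31.90 F2256
G1 X41.44 Y27.84 F2256
G1 X56.61 Y31.90 F2256
G1 X67.72 Y43.01 F2256
G1 X71.78 Y58.18 F2256
M5
G00 X39.10 Y89.06
M3 S289
G1 X27.13 Y102.83 F2450
G1 X45.04 Y106.31 F2450
G1 X39.10 Y89.06 F2450
M5
G00 X0.00 Y0.00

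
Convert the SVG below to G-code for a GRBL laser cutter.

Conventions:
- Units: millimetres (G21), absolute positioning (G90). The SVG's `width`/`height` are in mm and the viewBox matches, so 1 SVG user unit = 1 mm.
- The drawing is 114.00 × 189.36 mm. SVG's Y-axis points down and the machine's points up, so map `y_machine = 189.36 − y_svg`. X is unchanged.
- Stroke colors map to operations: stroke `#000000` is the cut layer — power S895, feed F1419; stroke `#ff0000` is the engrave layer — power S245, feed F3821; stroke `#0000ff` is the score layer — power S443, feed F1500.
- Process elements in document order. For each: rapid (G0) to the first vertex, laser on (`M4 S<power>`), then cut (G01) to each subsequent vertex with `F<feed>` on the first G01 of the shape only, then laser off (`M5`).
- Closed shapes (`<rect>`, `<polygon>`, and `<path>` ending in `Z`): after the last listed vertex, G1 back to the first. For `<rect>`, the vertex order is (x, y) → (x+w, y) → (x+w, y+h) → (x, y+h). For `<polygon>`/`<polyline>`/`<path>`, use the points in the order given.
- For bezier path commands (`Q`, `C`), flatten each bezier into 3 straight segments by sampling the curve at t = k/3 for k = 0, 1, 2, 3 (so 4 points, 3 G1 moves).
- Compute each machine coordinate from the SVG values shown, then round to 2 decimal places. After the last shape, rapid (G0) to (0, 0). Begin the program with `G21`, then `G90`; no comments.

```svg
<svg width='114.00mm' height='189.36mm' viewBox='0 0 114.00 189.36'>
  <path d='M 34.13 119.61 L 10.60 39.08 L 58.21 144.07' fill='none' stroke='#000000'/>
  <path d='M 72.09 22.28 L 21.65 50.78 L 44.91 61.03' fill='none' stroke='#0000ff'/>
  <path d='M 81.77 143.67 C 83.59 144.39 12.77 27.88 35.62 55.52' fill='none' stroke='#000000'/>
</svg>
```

Since the viewBox matches the mm dimensions, user units are millimetres directly. The only transform is the Y-flip y_m = 189.36 − y_svg.

Shape 1 is a open polyline drawn with `<path>`. Its stroke #000000 means cut at S895, F1419. After flipping Y the toolpath is (34.13,69.75) → (10.60,150.28) → (58.21,45.29).

Shape 2 is a open polyline drawn with `<path>`. Its stroke #0000ff means score at S443, F1500. After flipping Y the toolpath is (72.09,167.08) → (21.65,138.58) → (44.91,128.33).

Shape 3 is a cubic bezier drawn with `<path>`. Its stroke #000000 means cut at S895, F1419. After flipping Y the toolpath is (81.77,45.69) → (65.54,74.37) → (37.83,123.11) → (35.62,133.84).

G21
G90
G0 X34.13 Y69.75
M4 S895
G01 X10.60 Y150.28 F1419
G01 X58.21 Y45.29
M5
G0 X72.09 Y167.08
M4 S443
G01 X21.65 Y138.58 F1500
G01 X44.91 Y128.33
M5
G0 X81.77 Y45.69
M4 S895
G01 X65.54 Y74.37 F1419
G01 X37.83 Y123.11
G01 X35.62 Y133.84
M5
G0 X0.00 Y0.00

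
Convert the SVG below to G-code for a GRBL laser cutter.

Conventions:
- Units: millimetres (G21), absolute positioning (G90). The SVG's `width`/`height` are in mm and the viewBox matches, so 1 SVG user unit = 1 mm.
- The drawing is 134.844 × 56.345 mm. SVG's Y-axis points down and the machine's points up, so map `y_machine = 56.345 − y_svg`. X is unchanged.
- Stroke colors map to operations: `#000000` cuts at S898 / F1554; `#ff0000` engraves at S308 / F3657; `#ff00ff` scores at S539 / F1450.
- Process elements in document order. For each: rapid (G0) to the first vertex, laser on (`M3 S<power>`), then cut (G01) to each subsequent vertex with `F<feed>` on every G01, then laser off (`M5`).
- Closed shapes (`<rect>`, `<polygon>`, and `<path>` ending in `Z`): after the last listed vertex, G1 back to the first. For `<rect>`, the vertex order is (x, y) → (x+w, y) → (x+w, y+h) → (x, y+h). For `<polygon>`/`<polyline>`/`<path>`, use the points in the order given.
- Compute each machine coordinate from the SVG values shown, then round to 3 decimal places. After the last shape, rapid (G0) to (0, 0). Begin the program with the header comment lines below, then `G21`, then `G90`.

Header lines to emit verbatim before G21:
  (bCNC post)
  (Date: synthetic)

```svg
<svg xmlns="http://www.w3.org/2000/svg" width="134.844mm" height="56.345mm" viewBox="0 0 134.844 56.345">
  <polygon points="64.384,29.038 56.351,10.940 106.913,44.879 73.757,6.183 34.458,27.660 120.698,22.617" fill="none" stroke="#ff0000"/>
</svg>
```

Since the viewBox matches the mm dimensions, user units are millimetres directly. The only transform is the Y-flip y_m = 56.345 − y_svg.

Shape 1 is a closed polygon drawn with `<polygon>`. Its stroke #ff0000 means engrave at S308, F3657. After flipping Y the toolpath is (64.384,27.307) → (56.351,45.405) → (106.913,11.466) → (73.757,50.162) → (34.458,28.685) → (120.698,33.728) → (64.384,27.307), returning to the start.

(bCNC post)
(Date: synthetic)
G21
G90
G0 X64.384 Y27.307
M3 S308
G01 X56.351 Y45.405 F3657
G01 X106.913 Y11.466 F3657
G01 X73.757 Y50.162 F3657
G01 X34.458 Y28.685 F3657
G01 X120.698 Y33.728 F3657
G01 X64.384 Y27.307 F3657
M5
G0 X0.000 Y0.000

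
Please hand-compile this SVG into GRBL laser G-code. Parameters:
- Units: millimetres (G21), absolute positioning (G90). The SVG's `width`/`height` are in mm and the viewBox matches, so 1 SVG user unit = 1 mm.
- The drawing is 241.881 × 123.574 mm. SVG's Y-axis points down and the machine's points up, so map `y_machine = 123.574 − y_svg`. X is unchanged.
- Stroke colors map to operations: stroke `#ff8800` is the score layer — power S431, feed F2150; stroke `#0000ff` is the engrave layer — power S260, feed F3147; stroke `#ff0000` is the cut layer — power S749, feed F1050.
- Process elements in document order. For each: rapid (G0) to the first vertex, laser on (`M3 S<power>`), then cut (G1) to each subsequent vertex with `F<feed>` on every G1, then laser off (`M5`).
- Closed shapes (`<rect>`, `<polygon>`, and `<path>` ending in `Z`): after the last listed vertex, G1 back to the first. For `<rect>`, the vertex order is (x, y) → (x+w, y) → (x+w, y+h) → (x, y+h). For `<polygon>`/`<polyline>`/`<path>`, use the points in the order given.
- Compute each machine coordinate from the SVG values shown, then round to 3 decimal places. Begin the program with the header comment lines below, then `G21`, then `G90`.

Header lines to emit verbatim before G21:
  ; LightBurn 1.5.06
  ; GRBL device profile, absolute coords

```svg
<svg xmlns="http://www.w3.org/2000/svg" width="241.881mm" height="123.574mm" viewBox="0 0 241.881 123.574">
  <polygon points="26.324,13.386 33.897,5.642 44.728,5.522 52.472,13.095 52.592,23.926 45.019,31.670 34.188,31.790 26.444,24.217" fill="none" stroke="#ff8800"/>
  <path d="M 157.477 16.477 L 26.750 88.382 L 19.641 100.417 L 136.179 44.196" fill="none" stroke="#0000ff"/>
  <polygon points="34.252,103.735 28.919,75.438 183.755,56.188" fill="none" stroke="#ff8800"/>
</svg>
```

; LightBurn 1.5.06
; GRBL device profile, absolute coords
G21
G90
G0 X26.324 Y110.188
M3 S431
G1 X33.897 Y117.932 F2150
G1 X44.728 Y118.052 F2150
G1 X52.472 Y110.479 F2150
G1 X52.592 Y99.648 F2150
G1 X45.019 Y91.904 F2150
G1 X34.188 Y91.784 F2150
G1 X26.444 Y99.357 F2150
G1 X26.324 Y110.188 F2150
M5
G0 X157.477 Y107.097
M3 S260
G1 X26.750 Y35.192 F3147
G1 X19.641 Y23.157 F3147
G1 X136.179 Y79.378 F3147
M5
G0 X34.252 Y19.839
M3 S431
G1 X28.919 Y48.136 F2150
G1 X183.755 Y67.386 F2150
G1 X34.252 Y19.839 F2150
M5

viewBox `0 0 241.881 123.574` with mm width/height → 1 unit = 1 mm. Flip: y_m = 123.574 − y_svg.

**Shape 1** — `<polygon>` regular polygon, stroke `#ff8800` → score (S431, F2150). Machine vertices: (26.324,110.188) → (33.897,117.932) → (44.728,118.052) → (52.472,110.479) → (52.592,99.648) → (45.019,91.904) → (34.188,91.784) → (26.444,99.357) → (26.324,110.188). Closed: final G1 returns to the first vertex.

**Shape 2** — `<path>` open polyline, stroke `#0000ff` → engrave (S260, F3147). Machine vertices: (157.477,107.097) → (26.750,35.192) → (19.641,23.157) → (136.179,79.378). Open path.

**Shape 3** — `<polygon>` closed polygon, stroke `#ff8800` → score (S431, F2150). Machine vertices: (34.252,19.839) → (28.919,48.136) → (183.755,67.386) → (34.252,19.839). Closed: final G1 returns to the first vertex.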